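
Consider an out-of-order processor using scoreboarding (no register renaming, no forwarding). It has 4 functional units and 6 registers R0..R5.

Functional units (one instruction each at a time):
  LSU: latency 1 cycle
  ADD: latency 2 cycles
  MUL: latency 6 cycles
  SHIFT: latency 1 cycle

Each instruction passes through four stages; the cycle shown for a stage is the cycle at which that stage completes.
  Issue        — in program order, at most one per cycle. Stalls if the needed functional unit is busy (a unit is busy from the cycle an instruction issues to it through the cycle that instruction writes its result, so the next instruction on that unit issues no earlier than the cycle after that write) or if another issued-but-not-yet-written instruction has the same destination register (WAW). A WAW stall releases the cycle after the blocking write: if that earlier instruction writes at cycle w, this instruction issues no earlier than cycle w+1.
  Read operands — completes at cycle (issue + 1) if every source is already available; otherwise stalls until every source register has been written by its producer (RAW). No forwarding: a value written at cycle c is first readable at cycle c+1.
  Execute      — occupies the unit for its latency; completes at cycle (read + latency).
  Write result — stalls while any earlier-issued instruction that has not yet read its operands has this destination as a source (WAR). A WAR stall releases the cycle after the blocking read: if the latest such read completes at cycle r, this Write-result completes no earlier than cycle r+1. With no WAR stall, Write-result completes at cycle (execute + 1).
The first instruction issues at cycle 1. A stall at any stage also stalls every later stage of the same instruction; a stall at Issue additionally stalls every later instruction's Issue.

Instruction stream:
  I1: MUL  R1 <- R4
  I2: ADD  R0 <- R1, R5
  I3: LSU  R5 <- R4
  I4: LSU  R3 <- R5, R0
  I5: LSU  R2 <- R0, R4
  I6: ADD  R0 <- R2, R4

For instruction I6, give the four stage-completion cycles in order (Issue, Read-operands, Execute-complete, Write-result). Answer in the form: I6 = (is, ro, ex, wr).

I1: IS=1 RO=2 EX=8 WR=9
I2: IS=2 RO=10 EX=12 WR=13  [RAW R1: wait I1 write@9]
I3: IS=3 RO=4 EX=5 WR=11  [WAR R5: wait I2 read@10]
I4: IS=12 RO=14 EX=15 WR=16  [struct: LSU busy until I3 writes@11; RAW R0: wait I2 write@13]
I5: IS=17 RO=18 EX=19 WR=20  [struct: LSU busy until I4 writes@16]
I6: IS=18 RO=21 EX=23 WR=24  [RAW R2: wait I5 write@20]

I6 = (18, 21, 23, 24)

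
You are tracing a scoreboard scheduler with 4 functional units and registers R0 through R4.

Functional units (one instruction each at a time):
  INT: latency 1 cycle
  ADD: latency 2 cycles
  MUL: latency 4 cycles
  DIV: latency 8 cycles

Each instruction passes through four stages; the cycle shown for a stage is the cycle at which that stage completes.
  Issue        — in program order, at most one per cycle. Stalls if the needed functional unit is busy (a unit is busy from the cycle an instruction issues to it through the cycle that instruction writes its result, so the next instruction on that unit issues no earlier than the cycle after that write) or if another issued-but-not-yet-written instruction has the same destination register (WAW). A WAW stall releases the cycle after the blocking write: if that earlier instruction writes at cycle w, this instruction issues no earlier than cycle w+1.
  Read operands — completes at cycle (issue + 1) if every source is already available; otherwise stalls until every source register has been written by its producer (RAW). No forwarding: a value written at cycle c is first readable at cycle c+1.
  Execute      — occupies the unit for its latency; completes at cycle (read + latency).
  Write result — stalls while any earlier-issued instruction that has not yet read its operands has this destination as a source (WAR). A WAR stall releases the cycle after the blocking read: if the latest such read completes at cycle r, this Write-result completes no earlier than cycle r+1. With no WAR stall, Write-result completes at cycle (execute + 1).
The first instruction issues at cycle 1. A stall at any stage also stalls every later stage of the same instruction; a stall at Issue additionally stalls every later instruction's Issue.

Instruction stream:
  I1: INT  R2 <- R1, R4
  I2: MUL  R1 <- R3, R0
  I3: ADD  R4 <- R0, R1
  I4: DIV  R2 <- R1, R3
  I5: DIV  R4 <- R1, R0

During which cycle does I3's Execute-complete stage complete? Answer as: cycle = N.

1) issue 1, read 2, done 3, write 4
2) issue 2, read 3, done 7, write 8
3) issue 3, read 9, done 11, write 12  <RAW R1: wait I2 write@8>
4) issue 5, read 9, done 17, write 18  <WAW R2: wait I1 write@4 / RAW R1: wait I2 write@8>
5) issue 19, read 20, done 28, write 29  <struct: DIV busy until I4 writes@18>

cycle = 11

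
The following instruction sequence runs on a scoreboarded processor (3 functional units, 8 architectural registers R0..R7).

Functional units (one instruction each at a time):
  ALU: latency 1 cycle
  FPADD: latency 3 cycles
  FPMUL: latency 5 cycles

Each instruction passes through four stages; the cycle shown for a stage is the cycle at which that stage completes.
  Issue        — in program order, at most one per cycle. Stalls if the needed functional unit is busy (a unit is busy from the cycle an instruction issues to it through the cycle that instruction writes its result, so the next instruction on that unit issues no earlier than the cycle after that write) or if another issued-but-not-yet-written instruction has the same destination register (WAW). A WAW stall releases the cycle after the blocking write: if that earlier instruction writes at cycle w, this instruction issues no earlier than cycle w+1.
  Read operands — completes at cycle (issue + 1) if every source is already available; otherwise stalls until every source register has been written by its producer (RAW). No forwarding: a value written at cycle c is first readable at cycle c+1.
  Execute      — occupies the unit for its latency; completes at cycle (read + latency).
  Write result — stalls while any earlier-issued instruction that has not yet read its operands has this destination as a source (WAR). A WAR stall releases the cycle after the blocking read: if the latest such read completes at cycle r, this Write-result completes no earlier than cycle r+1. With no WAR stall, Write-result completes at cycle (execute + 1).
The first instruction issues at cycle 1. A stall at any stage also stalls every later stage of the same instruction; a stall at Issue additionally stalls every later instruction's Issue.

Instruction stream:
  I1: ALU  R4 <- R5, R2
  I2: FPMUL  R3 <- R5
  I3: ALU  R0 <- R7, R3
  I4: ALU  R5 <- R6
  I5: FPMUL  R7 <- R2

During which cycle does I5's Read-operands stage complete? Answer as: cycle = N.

cycle = 15

I1: IS=1 RO=2 EX=3 WR=4
I2: IS=2 RO=3 EX=8 WR=9
I3: IS=5 RO=10 EX=11 WR=12  [struct: ALU busy until I1 writes@4; RAW R3: wait I2 write@9]
I4: IS=13 RO=14 EX=15 WR=16  [struct: ALU busy until I3 writes@12]
I5: IS=14 RO=15 EX=20 WR=21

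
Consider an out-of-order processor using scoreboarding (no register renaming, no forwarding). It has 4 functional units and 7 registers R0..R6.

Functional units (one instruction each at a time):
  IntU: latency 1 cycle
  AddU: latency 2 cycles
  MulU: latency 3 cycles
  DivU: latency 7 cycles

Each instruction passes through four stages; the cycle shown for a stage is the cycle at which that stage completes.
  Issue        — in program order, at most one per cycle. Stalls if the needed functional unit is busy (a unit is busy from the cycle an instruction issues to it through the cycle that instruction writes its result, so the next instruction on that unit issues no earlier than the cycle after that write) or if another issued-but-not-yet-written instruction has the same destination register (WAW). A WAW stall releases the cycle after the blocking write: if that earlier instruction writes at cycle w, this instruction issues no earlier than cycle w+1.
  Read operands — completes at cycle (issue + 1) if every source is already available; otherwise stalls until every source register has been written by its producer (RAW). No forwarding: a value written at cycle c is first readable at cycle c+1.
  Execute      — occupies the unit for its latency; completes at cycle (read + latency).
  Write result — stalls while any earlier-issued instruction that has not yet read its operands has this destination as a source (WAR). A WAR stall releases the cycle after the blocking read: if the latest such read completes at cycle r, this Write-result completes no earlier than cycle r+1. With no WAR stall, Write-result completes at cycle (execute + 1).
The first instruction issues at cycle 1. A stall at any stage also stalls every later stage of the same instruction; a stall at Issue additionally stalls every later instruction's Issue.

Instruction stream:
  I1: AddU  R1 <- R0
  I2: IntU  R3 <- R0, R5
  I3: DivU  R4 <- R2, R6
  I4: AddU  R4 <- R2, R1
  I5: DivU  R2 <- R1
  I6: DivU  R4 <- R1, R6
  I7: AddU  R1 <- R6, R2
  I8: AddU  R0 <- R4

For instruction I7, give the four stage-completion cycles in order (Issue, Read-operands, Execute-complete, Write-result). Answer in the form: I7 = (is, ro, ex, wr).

I7 = (25, 26, 28, 29)

I1 -> (1, 2, 4, 5)
I2 -> (2, 3, 4, 5)
I3 -> (3, 4, 11, 12)
I4 -> (13, 14, 16, 17)  // WAW R4: wait I3 write@12
I5 -> (14, 15, 22, 23)
I6 -> (24, 25, 32, 33)  // struct: DivU busy until I5 writes@23
I7 -> (25, 26, 28, 29)
I8 -> (30, 34, 36, 37)  // struct: AddU busy until I7 writes@29, RAW R4: wait I6 write@33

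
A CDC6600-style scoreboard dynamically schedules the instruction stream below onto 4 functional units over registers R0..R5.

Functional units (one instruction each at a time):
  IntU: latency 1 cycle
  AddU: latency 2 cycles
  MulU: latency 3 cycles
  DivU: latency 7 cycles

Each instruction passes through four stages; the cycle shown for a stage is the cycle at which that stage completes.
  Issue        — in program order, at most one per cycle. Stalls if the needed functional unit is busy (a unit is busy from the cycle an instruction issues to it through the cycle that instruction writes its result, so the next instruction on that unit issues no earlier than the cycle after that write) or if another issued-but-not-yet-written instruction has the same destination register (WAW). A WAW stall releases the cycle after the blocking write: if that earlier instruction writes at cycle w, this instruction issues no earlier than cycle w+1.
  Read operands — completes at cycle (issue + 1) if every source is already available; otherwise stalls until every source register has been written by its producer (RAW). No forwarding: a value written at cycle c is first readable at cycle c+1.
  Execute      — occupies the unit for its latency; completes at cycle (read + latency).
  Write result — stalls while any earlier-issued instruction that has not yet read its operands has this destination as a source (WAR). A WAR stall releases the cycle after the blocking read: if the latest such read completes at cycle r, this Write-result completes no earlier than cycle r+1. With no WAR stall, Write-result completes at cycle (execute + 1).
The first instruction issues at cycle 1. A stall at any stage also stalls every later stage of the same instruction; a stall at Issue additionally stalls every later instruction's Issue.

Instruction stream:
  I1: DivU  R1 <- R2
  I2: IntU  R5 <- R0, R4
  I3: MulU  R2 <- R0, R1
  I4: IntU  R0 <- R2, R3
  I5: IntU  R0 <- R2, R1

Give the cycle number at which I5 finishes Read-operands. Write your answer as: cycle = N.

t=1  I1→DivU
t=2  I1 RO | I2→IntU
t=3  I2 RO | I3→MulU
t=4  I2 EX
t=5  I2 WR R5
t=6  I4→IntU
t=9  I1 EX
t=10  I1 WR R1
t=11  I3 RO
t=14  I3 EX
t=15  I3 WR R2
t=16  I4 RO
t=17  I4 EX
t=18  I4 WR R0
t=19  I5→IntU
t=20  I5 RO
t=21  I5 EX
t=22  I5 WR R0

cycle = 20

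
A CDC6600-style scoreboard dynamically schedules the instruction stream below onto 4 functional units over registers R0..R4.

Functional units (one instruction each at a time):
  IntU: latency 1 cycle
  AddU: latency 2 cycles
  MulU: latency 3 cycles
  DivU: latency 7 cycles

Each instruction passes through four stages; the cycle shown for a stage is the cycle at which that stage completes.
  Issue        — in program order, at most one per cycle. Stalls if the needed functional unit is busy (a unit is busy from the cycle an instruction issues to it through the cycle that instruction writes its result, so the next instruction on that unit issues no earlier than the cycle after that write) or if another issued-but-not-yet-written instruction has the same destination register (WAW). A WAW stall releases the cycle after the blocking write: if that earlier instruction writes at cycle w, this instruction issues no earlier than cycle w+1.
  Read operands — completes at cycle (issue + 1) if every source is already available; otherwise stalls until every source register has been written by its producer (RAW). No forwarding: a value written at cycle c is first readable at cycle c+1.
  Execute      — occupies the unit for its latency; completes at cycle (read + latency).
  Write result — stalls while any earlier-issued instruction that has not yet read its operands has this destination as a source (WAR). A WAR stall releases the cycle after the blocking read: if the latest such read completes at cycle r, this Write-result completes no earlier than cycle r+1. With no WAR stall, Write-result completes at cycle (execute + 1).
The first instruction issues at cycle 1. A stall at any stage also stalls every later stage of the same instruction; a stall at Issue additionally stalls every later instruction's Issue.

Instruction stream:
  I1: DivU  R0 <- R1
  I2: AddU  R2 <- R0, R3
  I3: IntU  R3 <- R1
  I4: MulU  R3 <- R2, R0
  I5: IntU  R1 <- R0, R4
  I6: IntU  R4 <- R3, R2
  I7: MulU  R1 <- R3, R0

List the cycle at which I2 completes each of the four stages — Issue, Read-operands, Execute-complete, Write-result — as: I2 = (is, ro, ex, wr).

I2 = (2, 11, 13, 14)

  I1 | 1 | 2 | 9 | 10
  I2 | 2 | 11 | 13 | 14   RAW R0: wait I1 write@10
  I3 | 3 | 4 | 5 | 12   WAR R3: wait I2 read@11
  I4 | 13 | 15 | 18 | 19   WAW R3: wait I3 write@12 · RAW R2: wait I2 write@14
  I5 | 14 | 15 | 16 | 17
  I6 | 18 | 20 | 21 | 22   struct: IntU busy until I5 writes@17 · RAW R3: wait I4 write@19
  I7 | 20 | 21 | 24 | 25   struct: MulU busy until I4 writes@19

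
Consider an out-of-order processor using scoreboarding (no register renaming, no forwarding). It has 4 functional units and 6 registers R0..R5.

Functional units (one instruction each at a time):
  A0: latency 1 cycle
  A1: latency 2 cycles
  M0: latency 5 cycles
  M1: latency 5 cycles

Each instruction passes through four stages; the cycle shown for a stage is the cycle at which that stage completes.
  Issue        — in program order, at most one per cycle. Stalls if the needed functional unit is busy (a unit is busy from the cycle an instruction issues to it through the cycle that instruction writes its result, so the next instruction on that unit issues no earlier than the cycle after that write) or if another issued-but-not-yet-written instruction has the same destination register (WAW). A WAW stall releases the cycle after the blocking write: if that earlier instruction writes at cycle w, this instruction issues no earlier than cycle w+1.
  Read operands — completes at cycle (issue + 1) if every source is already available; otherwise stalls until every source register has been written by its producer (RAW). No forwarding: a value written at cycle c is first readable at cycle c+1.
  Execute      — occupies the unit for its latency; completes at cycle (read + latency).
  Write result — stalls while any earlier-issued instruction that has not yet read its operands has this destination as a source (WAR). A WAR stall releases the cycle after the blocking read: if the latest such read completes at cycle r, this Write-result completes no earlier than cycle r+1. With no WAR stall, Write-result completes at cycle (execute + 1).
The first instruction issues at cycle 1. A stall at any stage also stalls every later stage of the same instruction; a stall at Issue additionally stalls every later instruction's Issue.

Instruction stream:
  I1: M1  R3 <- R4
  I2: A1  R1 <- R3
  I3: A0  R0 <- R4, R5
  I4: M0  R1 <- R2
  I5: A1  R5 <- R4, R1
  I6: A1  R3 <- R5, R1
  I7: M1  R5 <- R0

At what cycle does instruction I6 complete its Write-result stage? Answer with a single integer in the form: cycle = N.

cycle = 29

[1] I1→M1
[2] I1 RO, I2→A1
[3] I3→A0
[4] I3 RO
[5] I3 EX
[6] I3 WR R0
[7] I1 EX
[8] I1 WR R3
[9] I2 RO
[11] I2 EX
[12] I2 WR R1
[13] I4→M0
[14] I4 RO, I5→A1
[19] I4 EX
[20] I4 WR R1
[21] I5 RO
[23] I5 EX
[24] I5 WR R5
[25] I6→A1
[26] I6 RO, I7→M1
[27] I7 RO
[28] I6 EX
[29] I6 WR R3
[32] I7 EX
[33] I7 WR R5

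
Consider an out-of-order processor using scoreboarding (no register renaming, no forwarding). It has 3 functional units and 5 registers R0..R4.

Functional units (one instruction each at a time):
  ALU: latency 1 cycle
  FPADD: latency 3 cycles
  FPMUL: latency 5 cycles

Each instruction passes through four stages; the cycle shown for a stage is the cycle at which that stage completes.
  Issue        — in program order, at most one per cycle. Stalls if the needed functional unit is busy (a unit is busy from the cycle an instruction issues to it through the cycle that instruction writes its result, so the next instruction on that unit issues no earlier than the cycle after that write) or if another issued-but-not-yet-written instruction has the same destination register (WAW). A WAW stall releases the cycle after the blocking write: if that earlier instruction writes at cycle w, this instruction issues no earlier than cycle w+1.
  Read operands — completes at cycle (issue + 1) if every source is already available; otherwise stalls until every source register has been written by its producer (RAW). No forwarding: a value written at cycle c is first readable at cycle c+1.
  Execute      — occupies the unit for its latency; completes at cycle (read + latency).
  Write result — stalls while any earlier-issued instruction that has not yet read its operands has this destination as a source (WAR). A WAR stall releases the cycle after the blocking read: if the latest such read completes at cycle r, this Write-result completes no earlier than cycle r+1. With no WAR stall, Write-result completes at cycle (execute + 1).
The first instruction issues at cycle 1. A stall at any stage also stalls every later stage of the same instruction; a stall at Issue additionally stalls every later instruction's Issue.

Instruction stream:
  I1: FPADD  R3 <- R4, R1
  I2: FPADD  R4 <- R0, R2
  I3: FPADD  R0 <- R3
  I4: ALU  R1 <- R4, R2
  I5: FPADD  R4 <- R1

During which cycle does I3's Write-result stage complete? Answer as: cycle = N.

1) issue 1, read 2, done 5, write 6
2) issue 7, read 8, done 11, write 12  <struct: FPADD busy until I1 writes@6>
3) issue 13, read 14, done 17, write 18  <struct: FPADD busy until I2 writes@12>
4) issue 14, read 15, done 16, write 17
5) issue 19, read 20, done 23, write 24  <struct: FPADD busy until I3 writes@18>

cycle = 18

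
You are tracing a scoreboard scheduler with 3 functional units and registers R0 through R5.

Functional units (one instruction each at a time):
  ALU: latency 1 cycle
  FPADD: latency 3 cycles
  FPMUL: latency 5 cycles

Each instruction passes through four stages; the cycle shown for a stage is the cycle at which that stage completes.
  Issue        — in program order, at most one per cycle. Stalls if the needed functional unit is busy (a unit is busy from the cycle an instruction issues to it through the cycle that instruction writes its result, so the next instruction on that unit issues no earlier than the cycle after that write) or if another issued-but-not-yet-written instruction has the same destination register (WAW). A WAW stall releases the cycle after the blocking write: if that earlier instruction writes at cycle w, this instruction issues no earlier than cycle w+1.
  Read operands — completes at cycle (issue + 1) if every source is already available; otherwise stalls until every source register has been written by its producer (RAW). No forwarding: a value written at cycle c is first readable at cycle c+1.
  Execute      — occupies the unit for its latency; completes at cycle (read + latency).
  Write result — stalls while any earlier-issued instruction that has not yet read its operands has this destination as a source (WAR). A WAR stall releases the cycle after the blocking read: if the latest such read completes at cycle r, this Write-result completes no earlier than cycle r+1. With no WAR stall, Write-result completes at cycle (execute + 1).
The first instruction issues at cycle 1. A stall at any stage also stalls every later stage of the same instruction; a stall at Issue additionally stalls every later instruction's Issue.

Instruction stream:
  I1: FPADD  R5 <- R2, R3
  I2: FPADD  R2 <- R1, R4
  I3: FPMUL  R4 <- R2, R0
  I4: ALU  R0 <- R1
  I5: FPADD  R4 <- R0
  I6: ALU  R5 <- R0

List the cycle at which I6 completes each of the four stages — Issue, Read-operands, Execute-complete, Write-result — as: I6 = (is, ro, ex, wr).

I6 = (21, 22, 23, 24)

[1] I1 issues→FPADD
[2] I1 reads
[5] I1 exec-done
[6] I1 writes R5
[7] I2 issues→FPADD
[8] I2 reads | I3 issues→FPMUL
[9] I4 issues→ALU
[10] I4 reads
[11] I2 exec-done | I4 exec-done
[12] I2 writes R2
[13] I3 reads
[14] I4 writes R0
[18] I3 exec-done
[19] I3 writes R4
[20] I5 issues→FPADD
[21] I5 reads | I6 issues→ALU
[22] I6 reads
[23] I6 exec-done
[24] I5 exec-done | I6 writes R5
[25] I5 writes R4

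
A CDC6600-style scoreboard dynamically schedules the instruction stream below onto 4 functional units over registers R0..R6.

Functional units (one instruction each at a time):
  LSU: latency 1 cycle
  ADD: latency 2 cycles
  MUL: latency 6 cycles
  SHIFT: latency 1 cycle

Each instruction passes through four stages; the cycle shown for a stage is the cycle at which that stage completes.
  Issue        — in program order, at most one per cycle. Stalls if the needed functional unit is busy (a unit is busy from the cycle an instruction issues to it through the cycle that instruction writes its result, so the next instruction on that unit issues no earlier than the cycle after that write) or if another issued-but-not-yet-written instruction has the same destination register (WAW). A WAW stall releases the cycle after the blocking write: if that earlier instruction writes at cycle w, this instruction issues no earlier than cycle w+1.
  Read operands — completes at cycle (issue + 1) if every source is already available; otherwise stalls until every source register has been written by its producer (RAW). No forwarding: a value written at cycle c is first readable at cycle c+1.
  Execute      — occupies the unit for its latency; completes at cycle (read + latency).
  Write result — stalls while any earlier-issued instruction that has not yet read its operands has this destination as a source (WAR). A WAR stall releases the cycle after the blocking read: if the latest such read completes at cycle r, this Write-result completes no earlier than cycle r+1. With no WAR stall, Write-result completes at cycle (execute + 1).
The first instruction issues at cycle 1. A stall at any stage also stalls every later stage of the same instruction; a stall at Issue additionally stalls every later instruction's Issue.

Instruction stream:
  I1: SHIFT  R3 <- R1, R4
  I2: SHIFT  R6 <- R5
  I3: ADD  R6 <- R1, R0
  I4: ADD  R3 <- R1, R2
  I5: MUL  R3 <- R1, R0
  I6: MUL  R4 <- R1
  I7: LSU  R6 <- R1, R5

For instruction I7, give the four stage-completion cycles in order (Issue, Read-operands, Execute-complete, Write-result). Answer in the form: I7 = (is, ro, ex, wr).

I7 = (29, 30, 31, 32)

I1  is:1  ro:2  ex:3  wr:4
I2  is:5  ro:6  ex:7  wr:8  — struct: SHIFT busy until I1 writes@4
I3  is:9  ro:10  ex:12  wr:13  — WAW R6: wait I2 write@8
I4  is:14  ro:15  ex:17  wr:18  — struct: ADD busy until I3 writes@13
I5  is:19  ro:20  ex:26  wr:27  — WAW R3: wait I4 write@18
I6  is:28  ro:29  ex:35  wr:36  — struct: MUL busy until I5 writes@27
I7  is:29  ro:30  ex:31  wr:32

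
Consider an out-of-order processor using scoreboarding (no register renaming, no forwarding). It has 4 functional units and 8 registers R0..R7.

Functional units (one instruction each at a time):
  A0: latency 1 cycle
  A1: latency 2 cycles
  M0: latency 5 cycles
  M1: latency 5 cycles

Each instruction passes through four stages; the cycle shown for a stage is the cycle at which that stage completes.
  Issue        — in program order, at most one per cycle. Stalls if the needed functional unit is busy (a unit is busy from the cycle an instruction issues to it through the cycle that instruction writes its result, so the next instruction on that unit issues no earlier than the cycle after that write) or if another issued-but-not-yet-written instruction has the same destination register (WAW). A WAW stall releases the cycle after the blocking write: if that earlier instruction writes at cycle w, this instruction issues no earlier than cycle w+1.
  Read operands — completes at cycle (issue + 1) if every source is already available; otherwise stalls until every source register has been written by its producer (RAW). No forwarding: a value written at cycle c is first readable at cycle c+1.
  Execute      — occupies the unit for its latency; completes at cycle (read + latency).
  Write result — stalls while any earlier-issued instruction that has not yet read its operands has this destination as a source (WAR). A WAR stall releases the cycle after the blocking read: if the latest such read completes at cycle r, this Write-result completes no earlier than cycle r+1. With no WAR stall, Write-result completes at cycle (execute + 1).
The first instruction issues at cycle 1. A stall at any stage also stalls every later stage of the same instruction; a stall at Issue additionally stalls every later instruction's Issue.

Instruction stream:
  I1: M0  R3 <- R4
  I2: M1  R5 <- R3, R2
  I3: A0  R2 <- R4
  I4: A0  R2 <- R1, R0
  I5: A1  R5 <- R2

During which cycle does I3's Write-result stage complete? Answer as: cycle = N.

[1] I1 dispatched to M0
[2] I1 operands ready; I2 dispatched to M1
[3] I3 dispatched to A0
[4] I3 operands ready
[5] I3 complete
[7] I1 complete
[8] R3←I1
[9] I2 operands ready
[10] R2←I3
[11] I4 dispatched to A0
[12] I4 operands ready
[13] I4 complete
[14] I2 complete; R2←I4
[15] R5←I2
[16] I5 dispatched to A1
[17] I5 operands ready
[19] I5 complete
[20] R5←I5

cycle = 10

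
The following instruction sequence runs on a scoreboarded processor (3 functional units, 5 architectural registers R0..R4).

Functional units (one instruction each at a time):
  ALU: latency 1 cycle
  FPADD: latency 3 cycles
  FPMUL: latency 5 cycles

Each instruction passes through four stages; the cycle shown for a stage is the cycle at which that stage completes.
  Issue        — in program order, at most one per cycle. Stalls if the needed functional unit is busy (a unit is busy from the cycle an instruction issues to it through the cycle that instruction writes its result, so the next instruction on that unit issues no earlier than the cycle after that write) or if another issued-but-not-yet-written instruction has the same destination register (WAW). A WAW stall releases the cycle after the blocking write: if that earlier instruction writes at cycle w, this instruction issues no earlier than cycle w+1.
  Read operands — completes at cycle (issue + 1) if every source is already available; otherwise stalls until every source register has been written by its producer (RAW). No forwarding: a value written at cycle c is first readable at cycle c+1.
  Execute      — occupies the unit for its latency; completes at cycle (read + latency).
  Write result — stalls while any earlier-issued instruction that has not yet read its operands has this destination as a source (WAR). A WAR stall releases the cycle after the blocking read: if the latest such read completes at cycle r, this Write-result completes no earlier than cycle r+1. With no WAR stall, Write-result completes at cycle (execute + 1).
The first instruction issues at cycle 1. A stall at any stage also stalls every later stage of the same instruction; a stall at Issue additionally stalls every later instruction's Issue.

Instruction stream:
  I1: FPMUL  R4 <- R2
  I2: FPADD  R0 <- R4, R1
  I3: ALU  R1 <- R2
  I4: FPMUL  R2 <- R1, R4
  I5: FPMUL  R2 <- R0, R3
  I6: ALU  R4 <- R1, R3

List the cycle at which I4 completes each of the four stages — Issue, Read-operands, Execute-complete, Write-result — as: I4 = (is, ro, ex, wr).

I4 = (9, 11, 16, 17)

[1] issue I1 (FPMUL)
[2] I1 read-ops; issue I2 (FPADD)
[3] issue I3 (ALU)
[4] I3 read-ops
[5] I3 finished on ALU
[7] I1 finished on FPMUL
[8] I1→R4
[9] I2 read-ops; issue I4 (FPMUL)
[10] I3→R1
[11] I4 read-ops
[12] I2 finished on FPADD
[13] I2→R0
[16] I4 finished on FPMUL
[17] I4→R2
[18] issue I5 (FPMUL)
[19] I5 read-ops; issue I6 (ALU)
[20] I6 read-ops
[21] I6 finished on ALU
[22] I6→R4
[24] I5 finished on FPMUL
[25] I5→R2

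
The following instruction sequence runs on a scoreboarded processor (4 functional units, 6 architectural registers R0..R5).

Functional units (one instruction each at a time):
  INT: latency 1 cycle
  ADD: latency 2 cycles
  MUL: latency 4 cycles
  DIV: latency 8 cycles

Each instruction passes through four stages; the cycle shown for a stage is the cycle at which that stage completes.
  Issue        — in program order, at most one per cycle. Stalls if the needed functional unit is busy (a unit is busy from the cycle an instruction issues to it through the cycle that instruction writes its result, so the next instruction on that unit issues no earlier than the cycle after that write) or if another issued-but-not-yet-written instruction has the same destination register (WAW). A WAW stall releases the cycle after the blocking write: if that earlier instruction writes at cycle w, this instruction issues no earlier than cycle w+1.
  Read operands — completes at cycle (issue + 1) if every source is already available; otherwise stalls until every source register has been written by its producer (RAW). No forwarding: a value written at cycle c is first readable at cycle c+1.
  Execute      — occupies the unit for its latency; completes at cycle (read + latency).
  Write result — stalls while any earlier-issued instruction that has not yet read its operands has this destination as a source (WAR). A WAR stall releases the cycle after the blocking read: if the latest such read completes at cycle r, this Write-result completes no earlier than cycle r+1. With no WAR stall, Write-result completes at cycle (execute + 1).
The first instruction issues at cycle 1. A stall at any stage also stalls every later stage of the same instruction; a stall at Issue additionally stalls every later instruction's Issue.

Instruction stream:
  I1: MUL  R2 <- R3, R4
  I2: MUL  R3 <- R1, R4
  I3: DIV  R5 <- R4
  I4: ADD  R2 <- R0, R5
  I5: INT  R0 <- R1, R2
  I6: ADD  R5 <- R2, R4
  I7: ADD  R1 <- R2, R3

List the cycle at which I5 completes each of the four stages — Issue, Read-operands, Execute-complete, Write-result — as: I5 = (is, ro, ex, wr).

I5 = (11, 24, 25, 26)

I1: IS=1 RO=2 EX=6 WR=7
I2: IS=8 RO=9 EX=13 WR=14  [struct: MUL busy until I1 writes@7]
I3: IS=9 RO=10 EX=18 WR=19
I4: IS=10 RO=20 EX=22 WR=23  [RAW R5: wait I3 write@19]
I5: IS=11 RO=24 EX=25 WR=26  [RAW R2: wait I4 write@23]
I6: IS=24 RO=25 EX=27 WR=28  [struct: ADD busy until I4 writes@23]
I7: IS=29 RO=30 EX=32 WR=33  [struct: ADD busy until I6 writes@28]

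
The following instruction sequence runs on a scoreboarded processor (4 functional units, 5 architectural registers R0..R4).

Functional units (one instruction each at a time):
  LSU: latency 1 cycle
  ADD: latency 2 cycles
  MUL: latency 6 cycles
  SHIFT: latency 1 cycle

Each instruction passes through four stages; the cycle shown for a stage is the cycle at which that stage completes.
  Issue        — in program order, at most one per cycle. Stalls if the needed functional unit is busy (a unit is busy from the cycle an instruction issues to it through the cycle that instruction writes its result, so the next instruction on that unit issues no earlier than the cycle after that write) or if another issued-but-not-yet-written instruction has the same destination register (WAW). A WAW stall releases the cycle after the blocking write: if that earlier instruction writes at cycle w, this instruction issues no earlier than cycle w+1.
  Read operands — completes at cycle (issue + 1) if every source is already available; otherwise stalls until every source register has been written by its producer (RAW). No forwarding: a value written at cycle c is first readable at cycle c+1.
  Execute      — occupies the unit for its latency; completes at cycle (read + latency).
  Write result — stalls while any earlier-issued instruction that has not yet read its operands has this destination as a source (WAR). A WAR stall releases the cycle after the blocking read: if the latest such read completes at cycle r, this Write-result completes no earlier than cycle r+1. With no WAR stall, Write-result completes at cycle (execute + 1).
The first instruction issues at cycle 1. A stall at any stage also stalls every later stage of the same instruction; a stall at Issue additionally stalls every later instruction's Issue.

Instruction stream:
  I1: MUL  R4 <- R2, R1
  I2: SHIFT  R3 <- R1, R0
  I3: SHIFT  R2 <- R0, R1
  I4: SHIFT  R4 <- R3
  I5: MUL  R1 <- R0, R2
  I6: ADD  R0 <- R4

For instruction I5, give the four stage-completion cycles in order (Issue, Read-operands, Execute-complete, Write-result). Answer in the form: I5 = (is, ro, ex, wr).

  I1 | 1 | 2 | 8 | 9
  I2 | 2 | 3 | 4 | 5
  I3 | 6 | 7 | 8 | 9   struct: SHIFT busy until I2 writes@5
  I4 | 10 | 11 | 12 | 13   struct: SHIFT busy until I3 writes@9
  I5 | 11 | 12 | 18 | 19
  I6 | 12 | 14 | 16 | 17   RAW R4: wait I4 write@13

I5 = (11, 12, 18, 19)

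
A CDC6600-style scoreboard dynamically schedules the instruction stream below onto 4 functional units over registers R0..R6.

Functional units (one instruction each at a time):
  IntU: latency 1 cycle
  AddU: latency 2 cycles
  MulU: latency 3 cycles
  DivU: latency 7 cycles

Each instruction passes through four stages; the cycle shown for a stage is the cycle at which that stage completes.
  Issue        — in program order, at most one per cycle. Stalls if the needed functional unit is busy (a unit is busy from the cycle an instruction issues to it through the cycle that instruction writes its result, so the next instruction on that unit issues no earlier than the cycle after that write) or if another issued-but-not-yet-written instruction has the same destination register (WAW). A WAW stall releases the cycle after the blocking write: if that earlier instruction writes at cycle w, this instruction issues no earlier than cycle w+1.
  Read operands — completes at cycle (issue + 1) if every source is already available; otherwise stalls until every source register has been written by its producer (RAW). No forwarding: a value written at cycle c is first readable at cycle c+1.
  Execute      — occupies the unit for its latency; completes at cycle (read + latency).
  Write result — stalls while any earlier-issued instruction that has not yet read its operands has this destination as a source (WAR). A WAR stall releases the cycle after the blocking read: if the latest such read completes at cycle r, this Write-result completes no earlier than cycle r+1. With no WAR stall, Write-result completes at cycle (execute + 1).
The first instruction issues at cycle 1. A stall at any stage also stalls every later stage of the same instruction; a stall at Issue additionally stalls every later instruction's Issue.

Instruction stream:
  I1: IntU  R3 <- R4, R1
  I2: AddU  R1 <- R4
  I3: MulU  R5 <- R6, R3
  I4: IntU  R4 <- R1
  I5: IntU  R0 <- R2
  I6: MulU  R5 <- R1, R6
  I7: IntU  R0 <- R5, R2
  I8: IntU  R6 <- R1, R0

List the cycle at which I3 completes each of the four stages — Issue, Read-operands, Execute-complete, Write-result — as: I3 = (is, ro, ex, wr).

I1 -> (1, 2, 3, 4)
I2 -> (2, 3, 5, 6)
I3 -> (3, 5, 8, 9)  // RAW R3: wait I1 write@4
I4 -> (5, 7, 8, 9)  // struct: IntU busy until I1 writes@4, RAW R1: wait I2 write@6
I5 -> (10, 11, 12, 13)  // struct: IntU busy until I4 writes@9
I6 -> (11, 12, 15, 16)
I7 -> (14, 17, 18, 19)  // struct: IntU busy until I5 writes@13, RAW R5: wait I6 write@16
I8 -> (20, 21, 22, 23)  // struct: IntU busy until I7 writes@19

I3 = (3, 5, 8, 9)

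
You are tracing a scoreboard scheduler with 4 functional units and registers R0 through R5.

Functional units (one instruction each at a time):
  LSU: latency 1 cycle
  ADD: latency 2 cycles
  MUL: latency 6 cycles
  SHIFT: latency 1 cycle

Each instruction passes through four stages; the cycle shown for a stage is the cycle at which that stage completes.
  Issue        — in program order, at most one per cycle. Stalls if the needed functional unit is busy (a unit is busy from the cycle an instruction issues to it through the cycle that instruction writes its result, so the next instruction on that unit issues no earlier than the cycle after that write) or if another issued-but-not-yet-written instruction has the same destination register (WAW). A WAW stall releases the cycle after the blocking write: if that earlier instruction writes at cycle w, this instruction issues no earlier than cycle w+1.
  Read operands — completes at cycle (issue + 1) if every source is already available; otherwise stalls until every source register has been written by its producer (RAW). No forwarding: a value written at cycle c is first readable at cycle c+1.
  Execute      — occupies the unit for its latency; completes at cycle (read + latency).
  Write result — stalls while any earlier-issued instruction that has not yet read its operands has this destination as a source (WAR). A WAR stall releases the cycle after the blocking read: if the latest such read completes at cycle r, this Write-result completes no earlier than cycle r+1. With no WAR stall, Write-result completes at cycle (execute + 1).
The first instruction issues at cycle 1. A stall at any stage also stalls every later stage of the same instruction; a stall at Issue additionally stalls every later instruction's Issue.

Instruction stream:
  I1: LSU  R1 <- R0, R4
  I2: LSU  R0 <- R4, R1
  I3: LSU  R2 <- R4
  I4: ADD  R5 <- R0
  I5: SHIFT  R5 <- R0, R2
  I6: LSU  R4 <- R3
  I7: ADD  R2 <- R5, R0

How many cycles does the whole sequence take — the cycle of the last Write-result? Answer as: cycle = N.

t=1  I1 dispatched to LSU
t=2  I1 operands ready
t=3  I1 complete
t=4  R1←I1
t=5  I2 dispatched to LSU
t=6  I2 operands ready
t=7  I2 complete
t=8  R0←I2
t=9  I3 dispatched to LSU
t=10  I3 operands ready, I4 dispatched to ADD
t=11  I3 complete, I4 operands ready
t=12  R2←I3
t=13  I4 complete
t=14  R5←I4
t=15  I5 dispatched to SHIFT
t=16  I5 operands ready, I6 dispatched to LSU
t=17  I5 complete, I6 operands ready, I7 dispatched to ADD
t=18  R5←I5, I6 complete
t=19  R4←I6, I7 operands ready
t=21  I7 complete
t=22  R2←I7

cycle = 22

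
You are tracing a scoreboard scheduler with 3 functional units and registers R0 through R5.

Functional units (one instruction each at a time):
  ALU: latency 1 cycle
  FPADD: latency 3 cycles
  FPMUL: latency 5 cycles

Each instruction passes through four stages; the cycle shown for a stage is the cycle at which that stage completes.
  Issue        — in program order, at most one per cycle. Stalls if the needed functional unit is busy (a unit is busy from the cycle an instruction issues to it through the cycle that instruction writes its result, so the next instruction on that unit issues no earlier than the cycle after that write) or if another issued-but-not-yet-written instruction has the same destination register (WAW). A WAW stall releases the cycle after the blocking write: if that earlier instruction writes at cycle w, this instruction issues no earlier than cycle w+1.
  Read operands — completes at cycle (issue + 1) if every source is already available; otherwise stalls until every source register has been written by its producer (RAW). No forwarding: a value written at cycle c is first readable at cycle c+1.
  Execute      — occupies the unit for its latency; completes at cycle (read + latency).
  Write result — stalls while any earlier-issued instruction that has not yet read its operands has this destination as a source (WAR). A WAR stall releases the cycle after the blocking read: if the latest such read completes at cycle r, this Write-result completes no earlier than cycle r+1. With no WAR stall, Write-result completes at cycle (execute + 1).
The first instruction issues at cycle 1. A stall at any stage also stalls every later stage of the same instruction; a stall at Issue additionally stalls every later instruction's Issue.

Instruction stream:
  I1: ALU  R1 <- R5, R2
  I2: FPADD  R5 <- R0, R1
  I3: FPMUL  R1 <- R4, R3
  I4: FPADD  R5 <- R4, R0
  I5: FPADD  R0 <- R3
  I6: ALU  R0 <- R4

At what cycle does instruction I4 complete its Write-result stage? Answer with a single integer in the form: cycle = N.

cycle = 15

  I1 | 1 | 2 | 3 | 4
  I2 | 2 | 5 | 8 | 9   RAW R1: wait I1 write@4
  I3 | 5 | 6 | 11 | 12   WAW R1: wait I1 write@4
  I4 | 10 | 11 | 14 | 15   struct: FPADD busy until I2 writes@9
  I5 | 16 | 17 | 20 | 21   struct: FPADD busy until I4 writes@15
  I6 | 22 | 23 | 24 | 25   WAW R0: wait I5 write@21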